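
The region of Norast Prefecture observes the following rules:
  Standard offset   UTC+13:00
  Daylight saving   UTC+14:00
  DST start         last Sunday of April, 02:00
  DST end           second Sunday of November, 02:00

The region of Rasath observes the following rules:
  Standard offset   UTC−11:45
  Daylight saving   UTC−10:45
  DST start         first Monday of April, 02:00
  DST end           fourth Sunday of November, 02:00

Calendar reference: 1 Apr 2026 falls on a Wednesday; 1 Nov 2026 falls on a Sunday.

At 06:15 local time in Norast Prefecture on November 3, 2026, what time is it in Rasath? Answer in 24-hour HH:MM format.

05:30

1 April 2026 is a Wednesday, so Sundays fall on 5, 12, 19, 26; the last is April 26.
1 November 2026 is a Sunday, so the first Sunday is November 1 and the second is November 8.
November 3, 2026 falls between 26 April and 8 November, so daylight saving is in effect and Norast Prefecture is at UTC+14:00.
06:15 Norast Prefecture − 14h = 16:15 UTC (rolling into the previous day, 2 November 2026).
1 April 2026 is a Wednesday, so the first Monday is April 6.
1 November 2026 is a Sunday, so the first Sunday is November 1 and the fourth is November 22.
At the standard offset (UTC−11:45), 16:15 UTC − 11h45m = 04:30 Rasath standard time.
The standard-time date in Rasath, November 2, 2026, falls between 6 April and 22 November, so daylight saving is in effect and Rasath is at UTC−10:45.
16:15 UTC − 10h45m = 05:30 Rasath.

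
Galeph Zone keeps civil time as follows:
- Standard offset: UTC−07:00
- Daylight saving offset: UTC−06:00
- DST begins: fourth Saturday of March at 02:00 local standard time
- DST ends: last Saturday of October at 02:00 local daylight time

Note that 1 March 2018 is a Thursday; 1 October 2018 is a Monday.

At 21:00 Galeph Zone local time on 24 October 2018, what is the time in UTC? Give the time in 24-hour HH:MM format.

1 March 2018 is a Thursday, so the first Saturday is March 3 and the fourth is March 24.
1 October 2018 is a Monday, so Saturdays fall on 6, 13, 20, 27; the last is October 27.
24 October 2018 falls between 24 March and 27 October, so daylight saving is in effect and Galeph Zone is at UTC−06:00.
21:00 local + 6h = 03:00 UTC (rolling into the next day, 25 October 2018).

03:00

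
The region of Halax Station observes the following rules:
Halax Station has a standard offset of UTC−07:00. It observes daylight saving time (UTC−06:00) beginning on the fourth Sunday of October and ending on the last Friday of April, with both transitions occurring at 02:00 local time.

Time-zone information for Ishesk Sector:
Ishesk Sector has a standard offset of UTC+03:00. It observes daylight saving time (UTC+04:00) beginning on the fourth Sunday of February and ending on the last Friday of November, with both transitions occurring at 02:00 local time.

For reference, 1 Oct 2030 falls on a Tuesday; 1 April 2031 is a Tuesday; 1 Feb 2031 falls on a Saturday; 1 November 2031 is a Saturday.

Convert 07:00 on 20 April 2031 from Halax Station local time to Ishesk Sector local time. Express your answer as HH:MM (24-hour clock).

17:00

1 October 2030 is a Tuesday, so the first Sunday is October 6 and the fourth is October 27.
1 April 2031 is a Tuesday, so Fridays fall on 4, 11, 18, 25; the last is April 25.
Daylight saving runs 27 October 2030 – 25 April 2031; 20 April 2031 is inside that window, so Halax Station is at UTC−06:00.
07:00 Halax Station + 6h = 13:00 UTC.
1 February 2031 is a Saturday, so the first Sunday is February 2 and the fourth is February 23.
1 November 2031 is a Saturday, so Fridays fall on 7, 14, 21, 28; the last is November 28.
At the standard offset (UTC+03:00), 13:00 UTC + 3h = 16:00 Ishesk Sector standard time.
The standard-time date in Ishesk Sector, 20 April 2031, falls between 23 February and 28 November, so daylight saving is in effect and Ishesk Sector is at UTC+04:00.
13:00 UTC + 4h = 17:00 Ishesk Sector.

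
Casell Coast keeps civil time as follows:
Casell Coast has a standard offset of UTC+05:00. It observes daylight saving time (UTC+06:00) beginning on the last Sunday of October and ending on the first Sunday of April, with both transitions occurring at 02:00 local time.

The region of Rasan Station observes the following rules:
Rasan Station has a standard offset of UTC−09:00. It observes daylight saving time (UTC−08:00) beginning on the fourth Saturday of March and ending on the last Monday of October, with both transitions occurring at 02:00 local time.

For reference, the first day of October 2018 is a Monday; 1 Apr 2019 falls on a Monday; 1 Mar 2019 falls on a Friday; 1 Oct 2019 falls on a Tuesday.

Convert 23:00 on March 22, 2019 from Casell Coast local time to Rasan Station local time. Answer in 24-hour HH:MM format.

08:00

1 October 2018 is a Monday, so Sundays fall on 7, 14, 21, 28; the last is October 28.
1 April 2019 is a Monday, so the first Sunday is April 7.
March 22, 2019 lies within the daylight-saving period (28 October 2018 – 7 April 2019), so Casell Coast is on daylight time, UTC+06:00.
23:00 Casell Coast − 6h = 17:00 UTC.
1 March 2019 is a Friday, so the first Saturday is March 2 and the fourth is March 23.
1 October 2019 is a Tuesday, so Mondays fall on 7, 14, 21, 28; the last is October 28.
At the standard offset (UTC−09:00), 17:00 UTC − 9h = 08:00 Rasan Station standard time.
Daylight saving runs 23 March – 28 October; the standard-time date in Rasan Station, March 22, 2019, is outside that window, so Rasan Station is on standard time at UTC−09:00.
17:00 UTC − 9h = 08:00 Rasan Station.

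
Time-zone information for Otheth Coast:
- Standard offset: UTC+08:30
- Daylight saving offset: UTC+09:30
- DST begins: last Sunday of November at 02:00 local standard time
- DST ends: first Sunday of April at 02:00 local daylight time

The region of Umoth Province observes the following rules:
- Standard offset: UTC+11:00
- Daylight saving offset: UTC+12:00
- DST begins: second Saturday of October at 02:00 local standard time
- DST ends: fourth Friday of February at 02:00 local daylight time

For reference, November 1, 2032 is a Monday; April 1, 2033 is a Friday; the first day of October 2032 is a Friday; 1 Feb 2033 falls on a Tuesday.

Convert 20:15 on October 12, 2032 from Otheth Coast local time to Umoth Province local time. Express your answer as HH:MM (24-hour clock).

23:45

1 November 2032 is a Monday, so Sundays fall on 7, 14, 21, 28; the last is November 28.
1 April 2033 is a Friday, so the first Sunday is April 3.
October 12, 2032 is outside the daylight-saving period (28 November 2032 – 3 April 2033), so Otheth Coast is on standard time, UTC+08:30.
20:15 Otheth Coast − 8h30m = 11:45 UTC.
1 October 2032 is a Friday, so the first Saturday is October 2 and the second is October 9.
1 February 2033 is a Tuesday, so the first Friday is February 4 and the fourth is February 25.
At the standard offset (UTC+11:00), 11:45 UTC + 11h = 22:45 Umoth Province standard time.
The standard-time date in Umoth Province, October 12, 2032, falls between 9 October 2032 and 25 February 2033, so daylight saving is in effect and Umoth Province is at UTC+12:00.
11:45 UTC + 12h = 23:45 Umoth Province.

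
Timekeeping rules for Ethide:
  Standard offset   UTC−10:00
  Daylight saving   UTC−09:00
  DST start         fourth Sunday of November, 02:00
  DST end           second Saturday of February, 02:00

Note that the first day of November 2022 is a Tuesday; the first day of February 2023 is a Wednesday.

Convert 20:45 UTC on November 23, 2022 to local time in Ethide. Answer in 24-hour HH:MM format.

10:45

1 November 2022 is a Tuesday, so the first Sunday is November 6 and the fourth is November 27.
1 February 2023 is a Wednesday, so the first Saturday is February 4 and the second is February 11.
At the standard offset (UTC−10:00), 20:45 UTC − 10h = 10:45 Ethide standard time.
The standard-time date in Ethide, November 23, 2022, does not fall between 27 November 2022 and 11 February 2023, so daylight saving is not in effect and Ethide is at UTC−10:00.
20:45 UTC − 10h = 10:45 local.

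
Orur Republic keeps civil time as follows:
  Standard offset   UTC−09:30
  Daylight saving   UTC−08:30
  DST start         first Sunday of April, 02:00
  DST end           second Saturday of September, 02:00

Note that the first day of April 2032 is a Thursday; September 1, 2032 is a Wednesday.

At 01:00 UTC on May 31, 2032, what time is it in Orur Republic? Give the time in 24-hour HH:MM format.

1 April 2032 is a Thursday, so the first Sunday is April 4.
1 September 2032 is a Wednesday, so the first Saturday is September 4 and the second is September 11.
At the standard offset (UTC−09:30), 01:00 UTC − 9h30m = 15:30 Orur Republic standard time (rolling into the previous day, 30 May 2032).
Daylight saving runs 4 April – 11 September; the standard-time date in Orur Republic, May 30, 2032, is inside that window, so Orur Republic is at UTC−08:30.
01:00 UTC − 8h30m = 16:30 local (rolling into the previous day, 30 May 2032).

16:30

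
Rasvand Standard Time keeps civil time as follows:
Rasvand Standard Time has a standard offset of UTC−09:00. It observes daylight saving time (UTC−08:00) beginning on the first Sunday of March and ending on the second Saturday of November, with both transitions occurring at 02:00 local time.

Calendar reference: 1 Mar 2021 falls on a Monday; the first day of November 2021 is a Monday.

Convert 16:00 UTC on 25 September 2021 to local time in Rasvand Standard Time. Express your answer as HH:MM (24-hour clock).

08:00

1 March 2021 is a Monday, so the first Sunday is March 7.
1 November 2021 is a Monday, so the first Saturday is November 6 and the second is November 13.
At the standard offset (UTC−09:00), 16:00 UTC − 9h = 07:00 Rasvand Standard Time standard time.
The standard-time date in Rasvand Standard Time, 25 September 2021, lies within the daylight-saving period (7 March – 13 November), so Rasvand Standard Time is on daylight time, UTC−08:00.
16:00 UTC − 8h = 08:00 local.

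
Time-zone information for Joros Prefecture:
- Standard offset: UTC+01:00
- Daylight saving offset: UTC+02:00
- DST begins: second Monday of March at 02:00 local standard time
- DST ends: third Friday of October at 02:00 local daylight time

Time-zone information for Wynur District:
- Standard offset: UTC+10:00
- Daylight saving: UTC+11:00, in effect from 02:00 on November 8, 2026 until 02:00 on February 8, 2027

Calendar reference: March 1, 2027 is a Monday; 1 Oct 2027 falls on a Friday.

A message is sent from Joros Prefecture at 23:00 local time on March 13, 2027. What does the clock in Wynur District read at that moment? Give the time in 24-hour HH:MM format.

1 March 2027 is a Monday, so the first Monday is March 1 and the second is March 8.
1 October 2027 is a Friday, so the first Friday is October 1 and the third is October 15.
March 13, 2027 lies within the daylight-saving period (8 March – 15 October), so Joros Prefecture is on daylight time, UTC+02:00.
23:00 Joros Prefecture − 2h = 21:00 UTC.
At the standard offset (UTC+10:00), 21:00 UTC + 10h = 07:00 Wynur District standard time (rolling into the next day, 14 March 2027).
The standard-time date in Wynur District, March 14, 2027, is outside the daylight-saving period (8 November 2026 – 8 February 2027), so Wynur District is on standard time, UTC+10:00.
21:00 UTC + 10h = 07:00 Wynur District (rolling into the next day, 14 March 2027).

07:00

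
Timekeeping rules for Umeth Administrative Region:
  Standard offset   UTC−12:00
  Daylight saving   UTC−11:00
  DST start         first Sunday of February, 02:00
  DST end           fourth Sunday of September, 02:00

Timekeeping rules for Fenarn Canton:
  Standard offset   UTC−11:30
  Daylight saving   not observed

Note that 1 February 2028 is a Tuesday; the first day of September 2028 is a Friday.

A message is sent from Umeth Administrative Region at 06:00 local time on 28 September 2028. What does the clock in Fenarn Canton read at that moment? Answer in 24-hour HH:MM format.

06:30

1 February 2028 is a Tuesday, so the first Sunday is February 6.
1 September 2028 is a Friday, so the first Sunday is September 3 and the fourth is September 24.
28 September 2028 does not fall between 6 February and 24 September, so daylight saving is not in effect and Umeth Administrative Region is at UTC−12:00.
06:00 Umeth Administrative Region + 12h = 18:00 UTC.
Fenarn Canton stays on UTC−11:30 all year.
18:00 UTC − 11h30m = 06:30 Fenarn Canton.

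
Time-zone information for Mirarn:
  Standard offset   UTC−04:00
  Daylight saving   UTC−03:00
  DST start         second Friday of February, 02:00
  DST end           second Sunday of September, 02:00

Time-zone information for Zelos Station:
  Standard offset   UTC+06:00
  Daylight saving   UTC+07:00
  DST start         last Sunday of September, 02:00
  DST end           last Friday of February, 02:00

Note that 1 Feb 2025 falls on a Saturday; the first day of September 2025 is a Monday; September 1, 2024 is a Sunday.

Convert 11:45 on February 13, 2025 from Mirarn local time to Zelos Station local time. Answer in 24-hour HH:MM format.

1 February 2025 is a Saturday, so the first Friday is February 7 and the second is February 14.
1 September 2025 is a Monday, so the first Sunday is September 7 and the second is September 14.
Daylight saving runs 14 February – 14 September; February 13, 2025 is outside that window, so Mirarn is on standard time at UTC−04:00.
11:45 Mirarn + 4h = 15:45 UTC.
1 September 2024 is a Sunday, so Sundays fall on 1, 8, 15, 22, 29; the last is September 29.
1 February 2025 is a Saturday, so Fridays fall on 7, 14, 21, 28; the last is February 28.
At the standard offset (UTC+06:00), 15:45 UTC + 6h = 21:45 Zelos Station standard time.
Daylight saving runs 29 September 2024 – 28 February 2025; the standard-time date in Zelos Station, February 13, 2025, is inside that window, so Zelos Station is at UTC+07:00.
15:45 UTC + 7h = 22:45 Zelos Station.

22:45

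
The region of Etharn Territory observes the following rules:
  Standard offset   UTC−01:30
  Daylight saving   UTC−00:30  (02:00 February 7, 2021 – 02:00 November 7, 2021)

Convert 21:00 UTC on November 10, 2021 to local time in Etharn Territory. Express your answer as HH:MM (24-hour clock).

At the standard offset (UTC−01:30), 21:00 UTC − 1h30m = 19:30 Etharn Territory standard time.
The standard-time date in Etharn Territory, November 10, 2021, is outside the daylight-saving period (7 February – 7 November), so Etharn Territory is on standard time, UTC−01:30.
21:00 UTC − 1h30m = 19:30 local.

19:30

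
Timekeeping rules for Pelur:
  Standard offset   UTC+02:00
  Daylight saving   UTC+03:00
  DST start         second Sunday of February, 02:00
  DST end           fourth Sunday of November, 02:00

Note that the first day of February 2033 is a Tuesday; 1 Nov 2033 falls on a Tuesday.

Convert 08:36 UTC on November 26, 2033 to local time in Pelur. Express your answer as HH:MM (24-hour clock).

1 February 2033 is a Tuesday, so the first Sunday is February 6 and the second is February 13.
1 November 2033 is a Tuesday, so the first Sunday is November 6 and the fourth is November 27.
At the standard offset (UTC+02:00), 08:36 UTC + 2h = 10:36 Pelur standard time.
The standard-time date in Pelur, November 26, 2033, lies within the daylight-saving period (13 February – 27 November), so Pelur is on daylight time, UTC+03:00.
08:36 UTC + 3h = 11:36 local.

11:36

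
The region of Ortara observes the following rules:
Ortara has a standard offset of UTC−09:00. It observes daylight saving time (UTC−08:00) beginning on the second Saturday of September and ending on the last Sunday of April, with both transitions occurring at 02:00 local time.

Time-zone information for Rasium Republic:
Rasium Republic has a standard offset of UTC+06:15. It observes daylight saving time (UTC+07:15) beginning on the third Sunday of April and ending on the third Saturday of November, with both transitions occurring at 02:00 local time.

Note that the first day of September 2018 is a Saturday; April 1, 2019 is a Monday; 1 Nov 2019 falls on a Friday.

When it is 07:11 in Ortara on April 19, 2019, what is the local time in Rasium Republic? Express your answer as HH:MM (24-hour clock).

1 September 2018 is a Saturday, so the first Saturday is September 1 and the second is September 8.
1 April 2019 is a Monday, so Sundays fall on 7, 14, 21, 28; the last is April 28.
April 19, 2019 lies within the daylight-saving period (8 September 2018 – 28 April 2019), so Ortara is on daylight time, UTC−08:00.
07:11 Ortara + 8h = 15:11 UTC.
1 April 2019 is a Monday, so the first Sunday is April 7 and the third is April 21.
1 November 2019 is a Friday, so the first Saturday is November 2 and the third is November 16.
At the standard offset (UTC+06:15), 15:11 UTC + 6h15m = 21:26 Rasium Republic standard time.
The standard-time date in Rasium Republic, April 19, 2019, is outside the daylight-saving period (21 April – 16 November), so Rasium Republic is on standard time, UTC+06:15.
15:11 UTC + 6h15m = 21:26 Rasium Republic.

21:26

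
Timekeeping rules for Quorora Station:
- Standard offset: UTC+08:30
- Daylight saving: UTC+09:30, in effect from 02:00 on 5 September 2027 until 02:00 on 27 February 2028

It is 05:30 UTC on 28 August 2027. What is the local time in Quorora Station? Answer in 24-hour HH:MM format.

14:00

At the standard offset (UTC+08:30), 05:30 UTC + 8h30m = 14:00 Quorora Station standard time.
Daylight saving runs 5 September 2027 – 27 February 2028; the standard-time date in Quorora Station, 28 August 2027, is outside that window, so Quorora Station is on standard time at UTC+08:30.
05:30 UTC + 8h30m = 14:00 local.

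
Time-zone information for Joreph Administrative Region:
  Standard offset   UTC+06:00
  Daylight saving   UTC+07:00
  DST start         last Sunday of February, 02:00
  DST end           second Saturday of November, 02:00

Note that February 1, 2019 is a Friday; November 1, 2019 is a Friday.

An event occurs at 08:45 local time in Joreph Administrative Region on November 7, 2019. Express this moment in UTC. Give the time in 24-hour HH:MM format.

1 February 2019 is a Friday, so Sundays fall on 3, 10, 17, 24; the last is February 24.
1 November 2019 is a Friday, so the first Saturday is November 2 and the second is November 9.
November 7, 2019 lies within the daylight-saving period (24 February – 9 November), so Joreph Administrative Region is on daylight time, UTC+07:00.
08:45 local − 7h = 01:45 UTC.

01:45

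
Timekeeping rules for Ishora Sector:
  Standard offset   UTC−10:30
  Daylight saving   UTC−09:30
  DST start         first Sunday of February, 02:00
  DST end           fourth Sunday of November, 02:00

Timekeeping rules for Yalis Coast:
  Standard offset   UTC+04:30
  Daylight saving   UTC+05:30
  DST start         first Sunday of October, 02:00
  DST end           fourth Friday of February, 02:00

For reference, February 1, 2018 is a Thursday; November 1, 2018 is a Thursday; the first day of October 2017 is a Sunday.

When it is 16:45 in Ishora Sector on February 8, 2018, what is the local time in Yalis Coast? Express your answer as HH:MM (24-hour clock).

07:45

1 February 2018 is a Thursday, so the first Sunday is February 4.
1 November 2018 is a Thursday, so the first Sunday is November 4 and the fourth is November 25.
February 8, 2018 lies within the daylight-saving period (4 February – 25 November), so Ishora Sector is on daylight time, UTC−09:30.
16:45 Ishora Sector + 9h30m = 02:15 UTC (rolling into the next day, 9 February 2018).
1 October 2017 is a Sunday, so the first Sunday is October 1.
1 February 2018 is a Thursday, so the first Friday is February 2 and the fourth is February 23.
At the standard offset (UTC+04:30), 02:15 UTC + 4h30m = 06:45 Yalis Coast standard time.
The standard-time date in Yalis Coast, February 9, 2018, lies within the daylight-saving period (1 October 2017 – 23 February 2018), so Yalis Coast is on daylight time, UTC+05:30.
02:15 UTC + 5h30m = 07:45 Yalis Coast.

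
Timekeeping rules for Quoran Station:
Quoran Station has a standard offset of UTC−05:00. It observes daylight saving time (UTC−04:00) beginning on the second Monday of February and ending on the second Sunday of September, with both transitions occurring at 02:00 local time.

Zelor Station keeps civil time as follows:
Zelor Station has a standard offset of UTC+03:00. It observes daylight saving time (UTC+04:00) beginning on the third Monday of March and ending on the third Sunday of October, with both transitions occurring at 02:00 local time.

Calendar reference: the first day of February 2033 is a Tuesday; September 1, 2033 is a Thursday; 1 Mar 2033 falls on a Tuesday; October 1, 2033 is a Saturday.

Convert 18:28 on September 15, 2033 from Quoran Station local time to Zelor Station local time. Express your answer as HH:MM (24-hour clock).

03:28

1 February 2033 is a Tuesday, so the first Monday is February 7 and the second is February 14.
1 September 2033 is a Thursday, so the first Sunday is September 4 and the second is September 11.
Daylight saving runs 14 February – 11 September; September 15, 2033 is outside that window, so Quoran Station is on standard time at UTC−05:00.
18:28 Quoran Station + 5h = 23:28 UTC.
1 March 2033 is a Tuesday, so the first Monday is March 7 and the third is March 21.
1 October 2033 is a Saturday, so the first Sunday is October 2 and the third is October 16.
At the standard offset (UTC+03:00), 23:28 UTC + 3h = 02:28 Zelor Station standard time (rolling into the next day, 16 September 2033).
The standard-time date in Zelor Station, September 16, 2033, falls between 21 March and 16 October, so daylight saving is in effect and Zelor Station is at UTC+04:00.
23:28 UTC + 4h = 03:28 Zelor Station (rolling into the next day, 16 September 2033).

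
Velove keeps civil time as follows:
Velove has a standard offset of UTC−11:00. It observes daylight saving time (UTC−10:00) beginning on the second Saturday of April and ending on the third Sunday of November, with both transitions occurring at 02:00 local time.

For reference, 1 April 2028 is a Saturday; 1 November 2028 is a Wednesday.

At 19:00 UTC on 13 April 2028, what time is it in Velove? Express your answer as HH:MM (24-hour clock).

09:00

1 April 2028 is a Saturday, so the first Saturday is April 1 and the second is April 8.
1 November 2028 is a Wednesday, so the first Sunday is November 5 and the third is November 19.
At the standard offset (UTC−11:00), 19:00 UTC − 11h = 08:00 Velove standard time.
The standard-time date in Velove, 13 April 2028, lies within the daylight-saving period (8 April – 19 November), so Velove is on daylight time, UTC−10:00.
19:00 UTC − 10h = 09:00 local.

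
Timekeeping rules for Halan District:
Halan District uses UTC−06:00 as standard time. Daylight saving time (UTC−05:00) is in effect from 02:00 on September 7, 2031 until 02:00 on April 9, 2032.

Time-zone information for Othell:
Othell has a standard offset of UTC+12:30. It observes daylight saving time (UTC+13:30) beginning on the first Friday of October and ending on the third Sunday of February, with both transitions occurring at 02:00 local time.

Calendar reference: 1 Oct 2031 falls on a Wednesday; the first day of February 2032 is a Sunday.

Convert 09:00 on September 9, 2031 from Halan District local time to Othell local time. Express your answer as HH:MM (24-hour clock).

02:30

September 9, 2031 lies within the daylight-saving period (7 September 2031 – 9 April 2032), so Halan District is on daylight time, UTC−05:00.
09:00 Halan District + 5h = 14:00 UTC.
1 October 2031 is a Wednesday, so the first Friday is October 3.
1 February 2032 is a Sunday, so the first Sunday is February 1 and the third is February 15.
At the standard offset (UTC+12:30), 14:00 UTC + 12h30m = 02:30 Othell standard time (rolling into the next day, 10 September 2031).
The standard-time date in Othell, September 10, 2031, is outside the daylight-saving period (3 October 2031 – 15 February 2032), so Othell is on standard time, UTC+12:30.
14:00 UTC + 12h30m = 02:30 Othell (rolling into the next day, 10 September 2031).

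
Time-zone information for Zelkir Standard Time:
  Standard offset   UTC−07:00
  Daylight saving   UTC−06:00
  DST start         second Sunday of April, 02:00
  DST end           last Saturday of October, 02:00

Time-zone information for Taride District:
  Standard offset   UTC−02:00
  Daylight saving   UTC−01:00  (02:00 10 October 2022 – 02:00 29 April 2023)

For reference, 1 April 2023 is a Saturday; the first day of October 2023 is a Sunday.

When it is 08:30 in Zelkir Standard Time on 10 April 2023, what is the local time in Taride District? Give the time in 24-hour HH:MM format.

13:30

1 April 2023 is a Saturday, so the first Sunday is April 2 and the second is April 9.
1 October 2023 is a Sunday, so Saturdays fall on 7, 14, 21, 28; the last is October 28.
10 April 2023 falls between 9 April and 28 October, so daylight saving is in effect and Zelkir Standard Time is at UTC−06:00.
08:30 Zelkir Standard Time + 6h = 14:30 UTC.
At the standard offset (UTC−02:00), 14:30 UTC − 2h = 12:30 Taride District standard time.
The standard-time date in Taride District, 10 April 2023, falls between 10 October 2022 and 29 April 2023, so daylight saving is in effect and Taride District is at UTC−01:00.
14:30 UTC − 1h = 13:30 Taride District.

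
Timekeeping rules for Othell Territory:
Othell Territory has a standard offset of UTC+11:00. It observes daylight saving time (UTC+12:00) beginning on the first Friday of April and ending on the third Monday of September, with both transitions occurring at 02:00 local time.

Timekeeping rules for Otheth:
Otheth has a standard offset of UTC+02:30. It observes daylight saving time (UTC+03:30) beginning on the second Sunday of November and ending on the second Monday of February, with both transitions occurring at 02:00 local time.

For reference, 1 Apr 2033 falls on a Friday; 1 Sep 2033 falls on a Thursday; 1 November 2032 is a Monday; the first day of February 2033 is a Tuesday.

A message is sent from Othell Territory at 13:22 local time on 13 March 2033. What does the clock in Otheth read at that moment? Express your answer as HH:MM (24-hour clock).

04:52

1 April 2033 is a Friday, so the first Friday is April 1.
1 September 2033 is a Thursday, so the first Monday is September 5 and the third is September 19.
Daylight saving runs 1 April – 19 September; 13 March 2033 is outside that window, so Othell Territory is on standard time at UTC+11:00.
13:22 Othell Territory − 11h = 02:22 UTC.
1 November 2032 is a Monday, so the first Sunday is November 7 and the second is November 14.
1 February 2033 is a Tuesday, so the first Monday is February 7 and the second is February 14.
At the standard offset (UTC+02:30), 02:22 UTC + 2h30m = 04:52 Otheth standard time.
Daylight saving runs 14 November 2032 – 14 February 2033; the standard-time date in Otheth, 13 March 2033, is outside that window, so Otheth is on standard time at UTC+02:30.
02:22 UTC + 2h30m = 04:52 Otheth.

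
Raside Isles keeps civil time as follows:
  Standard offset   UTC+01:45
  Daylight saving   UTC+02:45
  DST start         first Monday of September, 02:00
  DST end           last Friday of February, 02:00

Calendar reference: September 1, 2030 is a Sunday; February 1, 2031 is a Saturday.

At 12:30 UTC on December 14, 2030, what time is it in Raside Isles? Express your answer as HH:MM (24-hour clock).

15:15

1 September 2030 is a Sunday, so the first Monday is September 2.
1 February 2031 is a Saturday, so Fridays fall on 7, 14, 21, 28; the last is February 28.
At the standard offset (UTC+01:45), 12:30 UTC + 1h45m = 14:15 Raside Isles standard time.
The standard-time date in Raside Isles, December 14, 2030, lies within the daylight-saving period (2 September 2030 – 28 February 2031), so Raside Isles is on daylight time, UTC+02:45.
12:30 UTC + 2h45m = 15:15 local.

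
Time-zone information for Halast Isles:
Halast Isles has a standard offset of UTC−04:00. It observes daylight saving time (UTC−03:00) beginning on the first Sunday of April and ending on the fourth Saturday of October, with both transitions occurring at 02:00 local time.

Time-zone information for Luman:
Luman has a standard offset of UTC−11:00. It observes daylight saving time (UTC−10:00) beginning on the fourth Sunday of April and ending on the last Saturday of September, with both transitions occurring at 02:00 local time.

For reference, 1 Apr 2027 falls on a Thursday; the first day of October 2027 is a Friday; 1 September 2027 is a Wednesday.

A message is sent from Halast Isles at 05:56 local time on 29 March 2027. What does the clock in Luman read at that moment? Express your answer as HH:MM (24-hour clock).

22:56

1 April 2027 is a Thursday, so the first Sunday is April 4.
1 October 2027 is a Friday, so the first Saturday is October 2 and the fourth is October 23.
29 March 2027 is outside the daylight-saving period (4 April – 23 October), so Halast Isles is on standard time, UTC−04:00.
05:56 Halast Isles + 4h = 09:56 UTC.
1 April 2027 is a Thursday, so the first Sunday is April 4 and the fourth is April 25.
1 September 2027 is a Wednesday, so Saturdays fall on 4, 11, 18, 25; the last is September 25.
At the standard offset (UTC−11:00), 09:56 UTC − 11h = 22:56 Luman standard time (rolling into the previous day, 28 March 2027).
The standard-time date in Luman, 28 March 2027, does not fall between 25 April and 25 September, so daylight saving is not in effect and Luman is at UTC−11:00.
09:56 UTC − 11h = 22:56 Luman (rolling into the previous day, 28 March 2027).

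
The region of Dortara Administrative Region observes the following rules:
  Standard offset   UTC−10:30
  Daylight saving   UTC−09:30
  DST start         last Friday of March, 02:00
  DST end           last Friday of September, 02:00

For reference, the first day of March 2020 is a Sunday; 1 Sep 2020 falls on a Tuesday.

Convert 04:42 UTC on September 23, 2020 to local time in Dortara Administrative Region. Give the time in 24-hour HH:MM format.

1 March 2020 is a Sunday, so Fridays fall on 6, 13, 20, 27; the last is March 27.
1 September 2020 is a Tuesday, so Fridays fall on 4, 11, 18, 25; the last is September 25.
At the standard offset (UTC−10:30), 04:42 UTC − 10h30m = 18:12 Dortara Administrative Region standard time (rolling into the previous day, 22 September 2020).
Daylight saving runs 27 March – 25 September; the standard-time date in Dortara Administrative Region, September 22, 2020, is inside that window, so Dortara Administrative Region is at UTC−09:30.
04:42 UTC − 9h30m = 19:12 local (rolling into the previous day, 22 September 2020).

19:12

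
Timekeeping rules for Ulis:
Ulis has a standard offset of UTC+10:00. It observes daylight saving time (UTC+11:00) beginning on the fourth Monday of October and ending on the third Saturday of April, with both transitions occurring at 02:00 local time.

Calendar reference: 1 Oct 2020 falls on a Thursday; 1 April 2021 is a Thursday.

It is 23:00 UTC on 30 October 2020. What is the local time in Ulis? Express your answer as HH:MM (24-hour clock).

10:00

1 October 2020 is a Thursday, so the first Monday is October 5 and the fourth is October 26.
1 April 2021 is a Thursday, so the first Saturday is April 3 and the third is April 17.
At the standard offset (UTC+10:00), 23:00 UTC + 10h = 09:00 Ulis standard time (rolling into the next day, 31 October 2020).
The standard-time date in Ulis, 31 October 2020, lies within the daylight-saving period (26 October 2020 – 17 April 2021), so Ulis is on daylight time, UTC+11:00.
23:00 UTC + 11h = 10:00 local (rolling into the next day, 31 October 2020).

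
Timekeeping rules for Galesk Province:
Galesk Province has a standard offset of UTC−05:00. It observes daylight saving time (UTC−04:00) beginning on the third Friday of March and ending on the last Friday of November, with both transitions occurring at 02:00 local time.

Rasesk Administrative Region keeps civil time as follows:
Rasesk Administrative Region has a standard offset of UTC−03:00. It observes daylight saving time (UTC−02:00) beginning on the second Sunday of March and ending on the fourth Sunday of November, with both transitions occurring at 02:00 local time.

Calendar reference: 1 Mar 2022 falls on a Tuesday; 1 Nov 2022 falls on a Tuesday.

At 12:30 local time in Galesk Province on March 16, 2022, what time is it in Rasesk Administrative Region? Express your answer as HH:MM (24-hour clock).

15:30

1 March 2022 is a Tuesday, so the first Friday is March 4 and the third is March 18.
1 November 2022 is a Tuesday, so Fridays fall on 4, 11, 18, 25; the last is November 25.
Daylight saving runs 18 March – 25 November; March 16, 2022 is outside that window, so Galesk Province is on standard time at UTC−05:00.
12:30 Galesk Province + 5h = 17:30 UTC.
1 March 2022 is a Tuesday, so the first Sunday is March 6 and the second is March 13.
1 November 2022 is a Tuesday, so the first Sunday is November 6 and the fourth is November 27.
At the standard offset (UTC−03:00), 17:30 UTC − 3h = 14:30 Rasesk Administrative Region standard time.
Daylight saving runs 13 March – 27 November; the standard-time date in Rasesk Administrative Region, March 16, 2022, is inside that window, so Rasesk Administrative Region is at UTC−02:00.
17:30 UTC − 2h = 15:30 Rasesk Administrative Region.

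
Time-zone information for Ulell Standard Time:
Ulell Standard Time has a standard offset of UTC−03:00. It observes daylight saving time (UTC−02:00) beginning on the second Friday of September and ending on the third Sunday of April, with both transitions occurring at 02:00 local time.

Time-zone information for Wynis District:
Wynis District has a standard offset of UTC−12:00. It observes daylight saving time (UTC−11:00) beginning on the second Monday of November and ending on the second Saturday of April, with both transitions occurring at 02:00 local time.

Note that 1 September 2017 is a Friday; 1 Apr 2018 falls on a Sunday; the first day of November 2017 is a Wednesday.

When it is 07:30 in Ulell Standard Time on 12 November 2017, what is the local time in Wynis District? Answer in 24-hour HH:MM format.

21:30

1 September 2017 is a Friday, so the first Friday is September 1 and the second is September 8.
1 April 2018 is a Sunday, so the first Sunday is April 1 and the third is April 15.
Daylight saving runs 8 September 2017 – 15 April 2018; 12 November 2017 is inside that window, so Ulell Standard Time is at UTC−02:00.
07:30 Ulell Standard Time + 2h = 09:30 UTC.
1 November 2017 is a Wednesday, so the first Monday is November 6 and the second is November 13.
1 April 2018 is a Sunday, so the first Saturday is April 7 and the second is April 14.
At the standard offset (UTC−12:00), 09:30 UTC − 12h = 21:30 Wynis District standard time (rolling into the previous day, 11 November 2017).
The standard-time date in Wynis District, 11 November 2017, is outside the daylight-saving period (13 November 2017 – 14 April 2018), so Wynis District is on standard time, UTC−12:00.
09:30 UTC − 12h = 21:30 Wynis District (rolling into the previous day, 11 November 2017).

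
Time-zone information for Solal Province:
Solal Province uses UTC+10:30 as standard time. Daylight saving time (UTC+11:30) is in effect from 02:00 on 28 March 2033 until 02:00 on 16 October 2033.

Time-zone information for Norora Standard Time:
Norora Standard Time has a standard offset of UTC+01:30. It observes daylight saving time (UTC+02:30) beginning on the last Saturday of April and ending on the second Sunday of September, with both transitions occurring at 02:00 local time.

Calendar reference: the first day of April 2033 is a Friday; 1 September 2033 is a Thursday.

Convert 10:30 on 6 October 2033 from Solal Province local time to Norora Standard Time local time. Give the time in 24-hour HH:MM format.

6 October 2033 lies within the daylight-saving period (28 March – 16 October), so Solal Province is on daylight time, UTC+11:30.
10:30 Solal Province − 11h30m = 23:00 UTC (rolling into the previous day, 5 October 2033).
1 April 2033 is a Friday, so Saturdays fall on 2, 9, 16, 23, 30; the last is April 30.
1 September 2033 is a Thursday, so the first Sunday is September 4 and the second is September 11.
At the standard offset (UTC+01:30), 23:00 UTC + 1h30m = 00:30 Norora Standard Time standard time (rolling into the next day, 6 October 2033).
The standard-time date in Norora Standard Time, 6 October 2033, does not fall between 30 April and 11 September, so daylight saving is not in effect and Norora Standard Time is at UTC+01:30.
23:00 UTC + 1h30m = 00:30 Norora Standard Time (rolling into the next day, 6 October 2033).

00:30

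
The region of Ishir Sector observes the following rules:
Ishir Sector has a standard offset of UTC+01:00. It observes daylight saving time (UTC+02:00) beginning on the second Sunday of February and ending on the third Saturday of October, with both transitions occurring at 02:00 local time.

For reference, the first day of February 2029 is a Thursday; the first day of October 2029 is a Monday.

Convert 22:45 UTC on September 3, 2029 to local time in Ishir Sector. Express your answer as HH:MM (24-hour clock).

1 February 2029 is a Thursday, so the first Sunday is February 4 and the second is February 11.
1 October 2029 is a Monday, so the first Saturday is October 6 and the third is October 20.
At the standard offset (UTC+01:00), 22:45 UTC + 1h = 23:45 Ishir Sector standard time.
The standard-time date in Ishir Sector, September 3, 2029, falls between 11 February and 20 October, so daylight saving is in effect and Ishir Sector is at UTC+02:00.
22:45 UTC + 2h = 00:45 local (rolling into the next day, 4 September 2029).

00:45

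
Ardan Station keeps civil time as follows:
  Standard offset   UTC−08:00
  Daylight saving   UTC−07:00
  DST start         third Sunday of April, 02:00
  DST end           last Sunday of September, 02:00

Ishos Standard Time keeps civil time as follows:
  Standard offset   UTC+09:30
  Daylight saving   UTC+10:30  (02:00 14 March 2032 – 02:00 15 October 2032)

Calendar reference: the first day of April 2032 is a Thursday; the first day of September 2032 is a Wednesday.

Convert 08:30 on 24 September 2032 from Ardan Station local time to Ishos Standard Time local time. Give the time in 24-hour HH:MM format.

02:00

1 April 2032 is a Thursday, so the first Sunday is April 4 and the third is April 18.
1 September 2032 is a Wednesday, so Sundays fall on 5, 12, 19, 26; the last is September 26.
24 September 2032 lies within the daylight-saving period (18 April – 26 September), so Ardan Station is on daylight time, UTC−07:00.
08:30 Ardan Station + 7h = 15:30 UTC.
At the standard offset (UTC+09:30), 15:30 UTC + 9h30m = 01:00 Ishos Standard Time standard time (rolling into the next day, 25 September 2032).
Daylight saving runs 14 March – 15 October; the standard-time date in Ishos Standard Time, 25 September 2032, is inside that window, so Ishos Standard Time is at UTC+10:30.
15:30 UTC + 10h30m = 02:00 Ishos Standard Time (rolling into the next day, 25 September 2032).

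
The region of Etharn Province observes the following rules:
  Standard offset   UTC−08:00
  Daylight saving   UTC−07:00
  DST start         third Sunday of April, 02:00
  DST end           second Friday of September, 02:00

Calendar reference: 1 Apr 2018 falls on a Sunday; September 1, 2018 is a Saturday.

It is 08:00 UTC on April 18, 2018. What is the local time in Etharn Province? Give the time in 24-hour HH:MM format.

1 April 2018 is a Sunday, so the first Sunday is April 1 and the third is April 15.
1 September 2018 is a Saturday, so the first Friday is September 7 and the second is September 14.
At the standard offset (UTC−08:00), 08:00 UTC − 8h = 00:00 Etharn Province standard time.
Daylight saving runs 15 April – 14 September; the standard-time date in Etharn Province, April 18, 2018, is inside that window, so Etharn Province is at UTC−07:00.
08:00 UTC − 7h = 01:00 local.

01:00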